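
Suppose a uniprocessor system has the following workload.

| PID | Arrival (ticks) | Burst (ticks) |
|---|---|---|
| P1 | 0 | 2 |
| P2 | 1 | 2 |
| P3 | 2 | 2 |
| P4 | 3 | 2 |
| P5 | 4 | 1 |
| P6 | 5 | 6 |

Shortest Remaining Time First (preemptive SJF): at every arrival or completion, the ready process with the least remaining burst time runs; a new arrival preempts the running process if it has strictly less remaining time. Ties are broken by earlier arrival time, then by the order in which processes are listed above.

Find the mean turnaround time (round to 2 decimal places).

Timeline: | P1 0-2 | P2 2-4 | P5 4-5 | P3 5-7 | P4 7-9 | P6 9-15 |
Completion: P1=2  P2=4  P3=7  P4=9  P5=5  P6=15
Turnaround (C−A): P1=2  P2=3  P3=5  P4=6  P5=1  P6=10
Turnaround times: P1=2, P2=3, P3=5, P4=6, P5=1, P6=10
Average turnaround = (2+3+5+6+1+10) / 6 = 27/6 = 4.50

4.50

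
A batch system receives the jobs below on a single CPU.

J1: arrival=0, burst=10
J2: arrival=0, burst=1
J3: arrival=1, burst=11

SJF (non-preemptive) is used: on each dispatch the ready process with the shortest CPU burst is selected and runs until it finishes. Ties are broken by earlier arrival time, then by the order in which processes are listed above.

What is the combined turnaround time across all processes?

Timeline: | J2 0-1 | J1 1-11 | J3 11-22 |
Completion: J1=11  J2=1  J3=22
Turnaround (C−A): J1=11  J2=1  J3=21
Turnaround = completion − arrival: J1=11, J2=1, J3=21
Total turnaround = 11 + 1 + 21 = 33

33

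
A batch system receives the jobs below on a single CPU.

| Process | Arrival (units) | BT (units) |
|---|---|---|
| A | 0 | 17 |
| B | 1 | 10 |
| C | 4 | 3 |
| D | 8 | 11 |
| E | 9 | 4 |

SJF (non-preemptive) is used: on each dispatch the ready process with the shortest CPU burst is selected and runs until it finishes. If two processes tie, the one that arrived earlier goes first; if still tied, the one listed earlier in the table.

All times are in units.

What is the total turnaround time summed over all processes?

Gantt: | A 0-17 | C 17-20 | E 20-24 | B 24-34 | D 34-45 |
Completion: A=17  B=34  C=20  D=45  E=24
Turnaround = completion − arrival: A=17, B=33, C=16, D=37, E=15
Total turnaround = 17 + 33 + 16 + 37 + 15 = 118

118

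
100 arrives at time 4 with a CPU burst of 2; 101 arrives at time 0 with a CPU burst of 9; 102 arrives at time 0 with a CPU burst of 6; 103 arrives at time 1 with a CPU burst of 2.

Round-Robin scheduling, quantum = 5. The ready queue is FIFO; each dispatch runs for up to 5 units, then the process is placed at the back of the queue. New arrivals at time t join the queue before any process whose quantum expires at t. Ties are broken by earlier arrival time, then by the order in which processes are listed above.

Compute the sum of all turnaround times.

Timeline: | 101 0-5 | 102 5-10 | 103 10-12 | 100 12-14 | 101 14-18 | 102 18-19 |
Completion: 100=14  101=18  102=19  103=12
Turnaround (C−A): 100=10  101=18  102=19  103=11
Turnaround = completion − arrival: 100=10, 101=18, 102=19, 103=11
Total turnaround = 10 + 18 + 19 + 11 = 58

58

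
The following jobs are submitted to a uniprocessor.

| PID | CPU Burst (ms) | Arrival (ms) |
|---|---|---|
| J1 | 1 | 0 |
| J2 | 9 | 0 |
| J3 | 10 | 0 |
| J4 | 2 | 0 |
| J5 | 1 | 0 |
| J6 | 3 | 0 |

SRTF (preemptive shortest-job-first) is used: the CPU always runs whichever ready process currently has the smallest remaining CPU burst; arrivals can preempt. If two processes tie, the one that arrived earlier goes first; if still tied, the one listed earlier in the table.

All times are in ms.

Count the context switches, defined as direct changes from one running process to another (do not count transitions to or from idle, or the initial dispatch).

5

Schedule: | J1 0-1 | J5 1-2 | J4 2-4 | J6 4-7 | J2 7-16 | J3 16-26 |
Completion: J1=1  J2=16  J3=26  J4=4  J5=2  J6=7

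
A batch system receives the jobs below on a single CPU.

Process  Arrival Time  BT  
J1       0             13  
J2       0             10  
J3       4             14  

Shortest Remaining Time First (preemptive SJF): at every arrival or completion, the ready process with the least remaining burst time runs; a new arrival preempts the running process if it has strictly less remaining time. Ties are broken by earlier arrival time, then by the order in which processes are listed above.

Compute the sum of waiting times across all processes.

Timeline: | J2 0-10 | J1 10-23 | J3 23-37 |
Completion: J1=23  J2=10  J3=37
Turnaround (C−A): J1=23  J2=10  J3=33
Waiting = turnaround − burst: J1=10, J2=0, J3=19
Total waiting = 10 + 0 + 19 = 29

29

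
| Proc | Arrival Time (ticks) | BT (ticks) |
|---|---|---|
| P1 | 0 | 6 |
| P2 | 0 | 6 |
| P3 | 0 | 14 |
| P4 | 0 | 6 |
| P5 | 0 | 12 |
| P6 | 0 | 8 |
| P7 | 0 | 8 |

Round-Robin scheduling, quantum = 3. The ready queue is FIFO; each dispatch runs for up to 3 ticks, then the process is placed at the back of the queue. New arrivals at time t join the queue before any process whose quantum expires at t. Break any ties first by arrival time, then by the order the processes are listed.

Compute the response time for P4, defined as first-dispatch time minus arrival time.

Schedule: | P1 0-3 | P2 3-6 | P3 6-9 | P4 9-12 | P5 12-15 | P6 15-18 | P7 18-21 | P1 21-24 | P2 24-27 | P3 27-30 | P4 30-33 | P5 33-36 | P6 36-39 | P7 39-42 | P3 42-45 | P5 45-48 | P6 48-50 | P7 50-52 | P3 52-55 | P5 55-58 | P3 58-60 |
Completion: P1=24  P2=27  P3=60  P4=33  P5=58  P6=50  P7=52
Response(P4) = first start − arrival = 9 − 0 = 9

9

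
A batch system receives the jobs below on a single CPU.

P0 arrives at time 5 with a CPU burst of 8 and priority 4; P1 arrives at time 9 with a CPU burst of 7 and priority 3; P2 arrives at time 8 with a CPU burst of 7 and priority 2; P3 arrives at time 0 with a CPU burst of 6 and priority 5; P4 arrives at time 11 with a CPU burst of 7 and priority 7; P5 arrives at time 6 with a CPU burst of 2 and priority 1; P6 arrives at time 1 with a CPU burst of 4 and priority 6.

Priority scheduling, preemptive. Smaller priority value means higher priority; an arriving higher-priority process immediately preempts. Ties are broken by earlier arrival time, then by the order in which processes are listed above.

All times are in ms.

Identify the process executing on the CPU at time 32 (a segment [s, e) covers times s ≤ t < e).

Timeline: | P3 0-5 | P0 5-6 | P5 6-8 | P2 8-15 | P1 15-22 | P0 22-29 | P3 29-30 | P6 30-34 | P4 34-41 |
Completion: P0=29  P1=22  P2=15  P3=30  P4=41  P5=8  P6=34

P6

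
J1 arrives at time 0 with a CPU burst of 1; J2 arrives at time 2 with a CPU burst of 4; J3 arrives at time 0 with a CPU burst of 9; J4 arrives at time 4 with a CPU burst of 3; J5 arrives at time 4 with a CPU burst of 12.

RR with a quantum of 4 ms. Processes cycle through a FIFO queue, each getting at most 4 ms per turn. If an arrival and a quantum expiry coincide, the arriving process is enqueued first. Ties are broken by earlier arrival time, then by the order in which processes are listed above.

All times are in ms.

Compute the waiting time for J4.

5

Schedule: | J1 0-1 | J3 1-5 | J2 5-9 | J4 9-12 | J5 12-16 | J3 16-20 | J5 20-24 | J3 24-25 | J5 25-29 |
Completion: J1=1  J2=9  J3=25  J4=12  J5=29
Waiting(J4) = turnaround − burst = 8 − 3 = 5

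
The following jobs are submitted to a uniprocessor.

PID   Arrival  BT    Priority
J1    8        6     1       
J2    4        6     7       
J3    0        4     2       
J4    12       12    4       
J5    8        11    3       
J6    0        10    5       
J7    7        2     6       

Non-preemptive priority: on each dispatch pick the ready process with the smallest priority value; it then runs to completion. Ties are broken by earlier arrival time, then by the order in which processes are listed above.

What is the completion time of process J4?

Schedule: | J3 0-4 | J6 4-14 | J1 14-20 | J5 20-31 | J4 31-43 | J7 43-45 | J2 45-51 |
Completion: J1=20  J2=51  J3=4  J4=43  J5=31  J6=14  J7=45
Turnaround (C−A): J1=12  J2=47  J3=4  J4=31  J5=23  J6=14  J7=38

43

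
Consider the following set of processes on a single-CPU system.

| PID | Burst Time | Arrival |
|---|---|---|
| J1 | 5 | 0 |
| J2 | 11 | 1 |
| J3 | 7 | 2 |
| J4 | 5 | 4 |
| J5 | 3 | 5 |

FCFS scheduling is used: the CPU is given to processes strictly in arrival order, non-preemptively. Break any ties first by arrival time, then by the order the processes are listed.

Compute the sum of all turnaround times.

Timeline: | J1 0-5 | J2 5-16 | J3 16-23 | J4 23-28 | J5 28-31 |
Completion: J1=5  J2=16  J3=23  J4=28  J5=31
Turnaround (C−A): J1=5  J2=15  J3=21  J4=24  J5=26
Turnaround = completion − arrival: J1=5, J2=15, J3=21, J4=24, J5=26
Total turnaround = 5 + 15 + 21 + 24 + 26 = 91

91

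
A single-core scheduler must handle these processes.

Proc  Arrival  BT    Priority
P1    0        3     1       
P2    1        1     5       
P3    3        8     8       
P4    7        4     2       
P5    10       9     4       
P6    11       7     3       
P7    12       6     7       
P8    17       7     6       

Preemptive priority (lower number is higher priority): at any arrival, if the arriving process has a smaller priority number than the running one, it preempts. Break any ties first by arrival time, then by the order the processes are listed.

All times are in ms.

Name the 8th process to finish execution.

P3

Timeline: | P1 0-3 | P2 3-4 | P3 4-7 | P4 7-11 | P6 11-18 | P5 18-27 | P8 27-34 | P7 34-40 | P3 40-45 |
Completion: P1=3  P2=4  P3=45  P4=11  P5=27  P6=18  P7=40  P8=34
Turnaround (C−A): P1=3  P2=3  P3=42  P4=4  P5=17  P6=7  P7=28  P8=17
Finish order: P1 → P2 → P4 → P6 → P5 → P8 → P7 → P3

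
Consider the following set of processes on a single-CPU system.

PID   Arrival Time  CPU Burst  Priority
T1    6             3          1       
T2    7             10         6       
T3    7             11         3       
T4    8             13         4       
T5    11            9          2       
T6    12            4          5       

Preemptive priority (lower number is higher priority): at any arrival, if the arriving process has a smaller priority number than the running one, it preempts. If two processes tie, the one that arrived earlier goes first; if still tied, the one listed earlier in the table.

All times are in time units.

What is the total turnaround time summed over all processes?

151

Timeline: | idle 0-6 | T1 6-9 | T3 9-11 | T5 11-20 | T3 20-29 | T4 29-42 | T6 42-46 | T2 46-56 |
Completion: T1=9  T2=56  T3=29  T4=42  T5=20  T6=46
Turnaround = completion − arrival: T1=3, T2=49, T3=22, T4=34, T5=9, T6=34
Total turnaround = 3 + 49 + 22 + 34 + 9 + 34 = 151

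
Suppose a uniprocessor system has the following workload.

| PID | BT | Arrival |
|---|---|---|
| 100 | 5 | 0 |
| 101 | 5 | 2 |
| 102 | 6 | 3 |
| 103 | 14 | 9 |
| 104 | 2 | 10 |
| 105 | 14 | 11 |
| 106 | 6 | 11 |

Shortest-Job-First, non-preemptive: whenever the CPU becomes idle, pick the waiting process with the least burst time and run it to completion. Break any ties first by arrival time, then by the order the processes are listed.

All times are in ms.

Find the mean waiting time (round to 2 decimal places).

8.71

Timeline: | 100 0-5 | 101 5-10 | 104 10-12 | 102 12-18 | 106 18-24 | 103 24-38 | 105 38-52 |
Completion: 100=5  101=10  102=18  103=38  104=12  105=52  106=24
Turnaround (C−A): 100=5  101=8  102=15  103=29  104=2  105=41  106=13
Waiting times: 100=0, 101=3, 102=9, 103=15, 104=0, 105=27, 106=7
Average waiting = (0+3+9+15+0+27+7) / 7 = 61/7 = 8.71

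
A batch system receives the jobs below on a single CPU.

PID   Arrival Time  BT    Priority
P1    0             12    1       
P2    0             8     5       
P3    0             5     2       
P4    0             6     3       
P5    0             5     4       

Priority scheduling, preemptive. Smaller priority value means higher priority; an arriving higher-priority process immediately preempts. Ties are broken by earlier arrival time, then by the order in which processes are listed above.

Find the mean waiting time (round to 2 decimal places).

Timeline: | P1 0-12 | P3 12-17 | P4 17-23 | P5 23-28 | P2 28-36 |
Completion: P1=12  P2=36  P3=17  P4=23  P5=28
Waiting times: P1=0, P2=28, P3=12, P4=17, P5=23
Average waiting = (0+28+12+17+23) / 5 = 80/5 = 16.00

16.00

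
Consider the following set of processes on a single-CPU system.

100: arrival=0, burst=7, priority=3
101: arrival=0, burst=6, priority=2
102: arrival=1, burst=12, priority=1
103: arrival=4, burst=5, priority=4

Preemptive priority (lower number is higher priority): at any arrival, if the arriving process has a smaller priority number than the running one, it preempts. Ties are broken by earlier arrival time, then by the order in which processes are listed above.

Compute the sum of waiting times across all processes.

Timeline: | 101 0-1 | 102 1-13 | 101 13-18 | 100 18-25 | 103 25-30 |
Completion: 100=25  101=18  102=13  103=30
Turnaround (C−A): 100=25  101=18  102=12  103=26
Waiting = turnaround − burst: 100=18, 101=12, 102=0, 103=21
Total waiting = 18 + 12 + 0 + 21 = 51

51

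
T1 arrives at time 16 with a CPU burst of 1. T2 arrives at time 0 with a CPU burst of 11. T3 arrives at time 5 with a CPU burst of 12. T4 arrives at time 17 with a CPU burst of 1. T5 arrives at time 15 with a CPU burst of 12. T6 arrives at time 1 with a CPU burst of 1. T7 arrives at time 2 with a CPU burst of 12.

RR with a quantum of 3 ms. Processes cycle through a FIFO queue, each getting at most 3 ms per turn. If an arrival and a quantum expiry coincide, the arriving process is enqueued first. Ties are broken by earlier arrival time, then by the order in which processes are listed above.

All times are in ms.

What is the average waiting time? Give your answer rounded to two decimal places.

Timeline: | T2 0-3 | T6 3-4 | T7 4-7 | T2 7-10 | T3 10-13 | T7 13-16 | T2 16-19 | T3 19-22 | T5 22-25 | T1 25-26 | T7 26-29 | T4 29-30 | T2 30-32 | T3 32-35 | T5 35-38 | T7 38-41 | T3 41-44 | T5 44-50 |
Completion: T1=26  T2=32  T3=44  T4=30  T5=50  T6=4  T7=41
Turnaround (C−A): T1=10  T2=32  T3=39  T4=13  T5=35  T6=3  T7=39
Waiting times: T1=9, T2=21, T3=27, T4=12, T5=23, T6=2, T7=27
Average waiting = (9+21+27+12+23+2+27) / 7 = 121/7 = 17.29

17.29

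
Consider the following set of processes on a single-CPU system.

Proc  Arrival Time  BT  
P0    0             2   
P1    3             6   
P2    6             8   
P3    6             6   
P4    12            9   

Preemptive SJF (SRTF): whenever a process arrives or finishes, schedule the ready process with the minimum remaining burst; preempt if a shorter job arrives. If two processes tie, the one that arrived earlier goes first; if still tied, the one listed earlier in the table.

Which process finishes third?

P3

Schedule: | P0 0-2 | idle 2-3 | P1 3-9 | P3 9-15 | P2 15-23 | P4 23-32 |
Completion: P0=2  P1=9  P2=23  P3=15  P4=32
Finish order: P0 → P1 → P3 → P2 → P4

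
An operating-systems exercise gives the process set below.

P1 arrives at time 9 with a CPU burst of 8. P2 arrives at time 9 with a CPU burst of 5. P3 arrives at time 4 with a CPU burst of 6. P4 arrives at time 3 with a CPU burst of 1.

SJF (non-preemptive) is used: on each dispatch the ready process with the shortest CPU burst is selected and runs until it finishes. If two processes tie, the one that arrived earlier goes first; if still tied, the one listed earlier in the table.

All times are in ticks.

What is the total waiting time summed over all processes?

Gantt: | idle 0-3 | P4 3-4 | P3 4-10 | P2 10-15 | P1 15-23 |
Completion: P1=23  P2=15  P3=10  P4=4
Turnaround (C−A): P1=14  P2=6  P3=6  P4=1
Waiting = turnaround − burst: P1=6, P2=1, P3=0, P4=0
Total waiting = 6 + 1 + 0 + 0 = 7

7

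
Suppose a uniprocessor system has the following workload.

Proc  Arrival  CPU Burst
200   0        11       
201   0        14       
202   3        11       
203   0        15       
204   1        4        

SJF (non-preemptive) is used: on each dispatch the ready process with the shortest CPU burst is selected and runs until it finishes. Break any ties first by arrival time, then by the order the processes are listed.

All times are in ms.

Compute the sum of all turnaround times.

143

Timeline: | 200 0-11 | 204 11-15 | 202 15-26 | 201 26-40 | 203 40-55 |
Completion: 200=11  201=40  202=26  203=55  204=15
Turnaround (C−A): 200=11  201=40  202=23  203=55  204=14
Turnaround = completion − arrival: 200=11, 201=40, 202=23, 203=55, 204=14
Total turnaround = 11 + 40 + 23 + 55 + 14 = 143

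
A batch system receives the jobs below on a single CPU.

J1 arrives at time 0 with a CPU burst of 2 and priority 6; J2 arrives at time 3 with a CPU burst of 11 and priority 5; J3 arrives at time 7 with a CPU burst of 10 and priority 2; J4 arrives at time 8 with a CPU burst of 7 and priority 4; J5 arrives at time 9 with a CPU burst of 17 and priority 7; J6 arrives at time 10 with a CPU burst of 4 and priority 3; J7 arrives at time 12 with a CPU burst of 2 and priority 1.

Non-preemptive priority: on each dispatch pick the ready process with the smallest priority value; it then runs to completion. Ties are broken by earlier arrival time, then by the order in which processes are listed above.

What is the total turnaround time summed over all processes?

Schedule: | J1 0-2 | idle 2-3 | J2 3-14 | J7 14-16 | J3 16-26 | J6 26-30 | J4 30-37 | J5 37-54 |
Completion: J1=2  J2=14  J3=26  J4=37  J5=54  J6=30  J7=16
Turnaround = completion − arrival: J1=2, J2=11, J3=19, J4=29, J5=45, J6=20, J7=4
Total turnaround = 2 + 11 + 19 + 29 + 45 + 20 + 4 = 130

130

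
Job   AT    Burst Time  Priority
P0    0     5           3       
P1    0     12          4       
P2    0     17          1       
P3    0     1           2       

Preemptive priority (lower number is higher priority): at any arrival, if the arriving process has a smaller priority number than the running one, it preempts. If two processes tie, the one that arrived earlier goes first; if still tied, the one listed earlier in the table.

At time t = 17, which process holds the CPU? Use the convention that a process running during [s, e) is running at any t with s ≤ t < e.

Gantt: | P2 0-17 | P3 17-18 | P0 18-23 | P1 23-35 |
Completion: P0=23  P1=35  P2=17  P3=18

P3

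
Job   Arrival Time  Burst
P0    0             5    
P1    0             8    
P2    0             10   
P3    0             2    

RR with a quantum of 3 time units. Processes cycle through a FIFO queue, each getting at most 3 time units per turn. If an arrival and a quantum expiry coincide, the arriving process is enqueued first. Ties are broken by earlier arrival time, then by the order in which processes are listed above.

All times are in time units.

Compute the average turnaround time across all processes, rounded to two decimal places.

Gantt: | P0 0-3 | P1 3-6 | P2 6-9 | P3 9-11 | P0 11-13 | P1 13-16 | P2 16-19 | P1 19-21 | P2 21-25 |
Completion: P0=13  P1=21  P2=25  P3=11
Turnaround (C−A): P0=13  P1=21  P2=25  P3=11
Turnaround times: P0=13, P1=21, P2=25, P3=11
Average turnaround = (13+21+25+11) / 4 = 70/4 = 17.50

17.50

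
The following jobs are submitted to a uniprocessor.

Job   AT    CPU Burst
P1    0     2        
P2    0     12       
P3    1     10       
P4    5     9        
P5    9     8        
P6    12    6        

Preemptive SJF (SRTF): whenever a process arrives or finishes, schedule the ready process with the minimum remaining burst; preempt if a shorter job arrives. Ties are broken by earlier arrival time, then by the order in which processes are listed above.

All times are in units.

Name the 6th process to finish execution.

P2

Gantt: | P1 0-2 | P3 2-12 | P6 12-18 | P5 18-26 | P4 26-35 | P2 35-47 |
Completion: P1=2  P2=47  P3=12  P4=35  P5=26  P6=18
Finish order: P1 → P3 → P6 → P5 → P4 → P2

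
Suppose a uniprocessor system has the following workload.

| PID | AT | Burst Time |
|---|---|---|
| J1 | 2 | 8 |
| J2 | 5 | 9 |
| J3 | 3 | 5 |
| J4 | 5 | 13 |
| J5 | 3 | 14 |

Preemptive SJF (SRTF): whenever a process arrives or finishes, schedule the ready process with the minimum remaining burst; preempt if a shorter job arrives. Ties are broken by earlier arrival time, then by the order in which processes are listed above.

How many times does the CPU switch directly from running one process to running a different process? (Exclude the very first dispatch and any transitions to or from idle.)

5

Timeline: | idle 0-2 | J1 2-3 | J3 3-8 | J1 8-15 | J2 15-24 | J4 24-37 | J5 37-51 |
Completion: J1=15  J2=24  J3=8  J4=37  J5=51
Turnaround (C−A): J1=13  J2=19  J3=5  J4=32  J5=48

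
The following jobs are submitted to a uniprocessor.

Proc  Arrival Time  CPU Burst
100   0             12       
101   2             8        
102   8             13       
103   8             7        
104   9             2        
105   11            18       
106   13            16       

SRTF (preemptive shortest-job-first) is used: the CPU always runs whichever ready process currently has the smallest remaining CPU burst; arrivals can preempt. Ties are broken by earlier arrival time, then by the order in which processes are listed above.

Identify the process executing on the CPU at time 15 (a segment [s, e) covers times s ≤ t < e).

103

Timeline: | 100 0-2 | 101 2-10 | 104 10-12 | 103 12-19 | 100 19-29 | 102 29-42 | 106 42-58 | 105 58-76 |
Completion: 100=29  101=10  102=42  103=19  104=12  105=76  106=58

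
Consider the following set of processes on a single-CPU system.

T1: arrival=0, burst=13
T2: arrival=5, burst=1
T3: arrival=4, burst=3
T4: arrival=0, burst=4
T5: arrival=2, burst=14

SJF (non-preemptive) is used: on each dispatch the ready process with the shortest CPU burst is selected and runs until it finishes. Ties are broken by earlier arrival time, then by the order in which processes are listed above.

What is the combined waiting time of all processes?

Timeline: | T4 0-4 | T3 4-7 | T2 7-8 | T1 8-21 | T5 21-35 |
Completion: T1=21  T2=8  T3=7  T4=4  T5=35
Turnaround (C−A): T1=21  T2=3  T3=3  T4=4  T5=33
Waiting = turnaround − burst: T1=8, T2=2, T3=0, T4=0, T5=19
Total waiting = 8 + 2 + 0 + 0 + 19 = 29

29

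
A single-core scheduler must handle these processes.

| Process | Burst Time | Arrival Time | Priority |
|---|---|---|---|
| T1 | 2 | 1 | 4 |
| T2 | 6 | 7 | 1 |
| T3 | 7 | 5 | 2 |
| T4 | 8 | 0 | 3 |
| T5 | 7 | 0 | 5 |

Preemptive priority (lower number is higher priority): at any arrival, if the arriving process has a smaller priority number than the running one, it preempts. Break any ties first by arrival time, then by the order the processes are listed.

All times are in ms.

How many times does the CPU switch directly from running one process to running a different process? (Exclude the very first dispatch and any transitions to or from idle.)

Timeline: | T4 0-5 | T3 5-7 | T2 7-13 | T3 13-18 | T4 18-21 | T1 21-23 | T5 23-30 |
Completion: T1=23  T2=13  T3=18  T4=21  T5=30
Turnaround (C−A): T1=22  T2=6  T3=13  T4=21  T5=30

6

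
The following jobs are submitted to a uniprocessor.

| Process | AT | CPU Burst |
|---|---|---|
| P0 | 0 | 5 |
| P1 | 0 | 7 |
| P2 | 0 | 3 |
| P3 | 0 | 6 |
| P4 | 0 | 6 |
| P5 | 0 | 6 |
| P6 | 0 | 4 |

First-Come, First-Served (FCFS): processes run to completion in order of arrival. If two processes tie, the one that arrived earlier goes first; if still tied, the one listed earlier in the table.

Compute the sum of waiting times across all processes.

Gantt: | P0 0-5 | P1 5-12 | P2 12-15 | P3 15-21 | P4 21-27 | P5 27-33 | P6 33-37 |
Completion: P0=5  P1=12  P2=15  P3=21  P4=27  P5=33  P6=37
Waiting = turnaround − burst: P0=0, P1=5, P2=12, P3=15, P4=21, P5=27, P6=33
Total waiting = 0 + 5 + 12 + 15 + 21 + 27 + 33 = 113

113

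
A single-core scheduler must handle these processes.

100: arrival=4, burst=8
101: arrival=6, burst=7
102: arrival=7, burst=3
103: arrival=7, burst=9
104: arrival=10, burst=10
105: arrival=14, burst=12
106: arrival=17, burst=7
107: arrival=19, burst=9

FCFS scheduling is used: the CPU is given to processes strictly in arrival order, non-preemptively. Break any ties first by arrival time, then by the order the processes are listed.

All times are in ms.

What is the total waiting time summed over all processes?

158

Timeline: | idle 0-4 | 100 4-12 | 101 12-19 | 102 19-22 | 103 22-31 | 104 31-41 | 105 41-53 | 106 53-60 | 107 60-69 |
Completion: 100=12  101=19  102=22  103=31  104=41  105=53  106=60  107=69
Turnaround (C−A): 100=8  101=13  102=15  103=24  104=31  105=39  106=43  107=50
Waiting = turnaround − burst: 100=0, 101=6, 102=12, 103=15, 104=21, 105=27, 106=36, 107=41
Total waiting = 0 + 6 + 12 + 15 + 21 + 27 + 36 + 41 = 158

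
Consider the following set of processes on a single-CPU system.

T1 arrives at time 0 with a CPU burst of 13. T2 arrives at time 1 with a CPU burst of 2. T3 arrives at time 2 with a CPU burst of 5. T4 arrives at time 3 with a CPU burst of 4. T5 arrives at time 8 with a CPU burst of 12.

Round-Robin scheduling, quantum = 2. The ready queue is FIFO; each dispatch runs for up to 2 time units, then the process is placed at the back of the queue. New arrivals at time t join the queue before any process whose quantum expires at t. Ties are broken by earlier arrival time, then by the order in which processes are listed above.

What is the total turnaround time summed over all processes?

97

Schedule: | T1 0-2 | T2 2-4 | T3 4-6 | T1 6-8 | T4 8-10 | T3 10-12 | T5 12-14 | T1 14-16 | T4 16-18 | T3 18-19 | T5 19-21 | T1 21-23 | T5 23-25 | T1 25-27 | T5 27-29 | T1 29-31 | T5 31-33 | T1 33-34 | T5 34-36 |
Completion: T1=34  T2=4  T3=19  T4=18  T5=36
Turnaround (C−A): T1=34  T2=3  T3=17  T4=15  T5=28
Turnaround = completion − arrival: T1=34, T2=3, T3=17, T4=15, T5=28
Total turnaround = 34 + 3 + 17 + 15 + 28 = 97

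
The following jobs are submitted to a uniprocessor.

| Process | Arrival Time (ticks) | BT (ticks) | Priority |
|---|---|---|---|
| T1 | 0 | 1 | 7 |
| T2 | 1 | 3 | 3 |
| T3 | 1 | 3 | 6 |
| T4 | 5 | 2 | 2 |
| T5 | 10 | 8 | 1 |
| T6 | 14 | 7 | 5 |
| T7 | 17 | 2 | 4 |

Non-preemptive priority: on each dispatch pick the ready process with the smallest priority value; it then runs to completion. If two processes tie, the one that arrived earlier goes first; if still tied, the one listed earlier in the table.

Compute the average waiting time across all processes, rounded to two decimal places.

Gantt: | T1 0-1 | T2 1-4 | T3 4-7 | T4 7-9 | idle 9-10 | T5 10-18 | T7 18-20 | T6 20-27 |
Completion: T1=1  T2=4  T3=7  T4=9  T5=18  T6=27  T7=20
Turnaround (C−A): T1=1  T2=3  T3=6  T4=4  T5=8  T6=13  T7=3
Waiting times: T1=0, T2=0, T3=3, T4=2, T5=0, T6=6, T7=1
Average waiting = (0+0+3+2+0+6+1) / 7 = 12/7 = 1.71

1.71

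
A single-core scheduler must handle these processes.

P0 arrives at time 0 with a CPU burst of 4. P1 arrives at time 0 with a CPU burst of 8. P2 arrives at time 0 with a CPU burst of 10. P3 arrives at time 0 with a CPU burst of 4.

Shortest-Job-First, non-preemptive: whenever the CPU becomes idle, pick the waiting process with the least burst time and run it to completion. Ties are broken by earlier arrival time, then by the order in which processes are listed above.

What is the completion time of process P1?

Schedule: | P0 0-4 | P3 4-8 | P1 8-16 | P2 16-26 |
Completion: P0=4  P1=16  P2=26  P3=8
Turnaround (C−A): P0=4  P1=16  P2=26  P3=8

16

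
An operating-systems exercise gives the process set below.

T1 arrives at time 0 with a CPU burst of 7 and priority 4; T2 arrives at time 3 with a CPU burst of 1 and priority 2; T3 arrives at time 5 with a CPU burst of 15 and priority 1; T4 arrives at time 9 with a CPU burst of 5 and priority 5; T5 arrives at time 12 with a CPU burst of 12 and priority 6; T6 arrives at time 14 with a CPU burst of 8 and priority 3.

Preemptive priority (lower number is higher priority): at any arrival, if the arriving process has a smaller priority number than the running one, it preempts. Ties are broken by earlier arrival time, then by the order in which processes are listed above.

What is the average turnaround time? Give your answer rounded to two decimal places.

20.67

Gantt: | T1 0-3 | T2 3-4 | T1 4-5 | T3 5-20 | T6 20-28 | T1 28-31 | T4 31-36 | T5 36-48 |
Completion: T1=31  T2=4  T3=20  T4=36  T5=48  T6=28
Turnaround times: T1=31, T2=1, T3=15, T4=27, T5=36, T6=14
Average turnaround = (31+1+15+27+36+14) / 6 = 124/6 = 20.67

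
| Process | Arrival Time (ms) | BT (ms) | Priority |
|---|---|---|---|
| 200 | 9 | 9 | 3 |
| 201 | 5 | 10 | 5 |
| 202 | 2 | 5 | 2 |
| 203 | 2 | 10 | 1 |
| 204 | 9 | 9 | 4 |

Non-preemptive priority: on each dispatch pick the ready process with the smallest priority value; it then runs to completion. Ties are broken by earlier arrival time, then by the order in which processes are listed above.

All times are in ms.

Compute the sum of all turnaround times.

Timeline: | idle 0-2 | 203 2-12 | 202 12-17 | 200 17-26 | 204 26-35 | 201 35-45 |
Completion: 200=26  201=45  202=17  203=12  204=35
Turnaround (C−A): 200=17  201=40  202=15  203=10  204=26
Turnaround = completion − arrival: 200=17, 201=40, 202=15, 203=10, 204=26
Total turnaround = 17 + 40 + 15 + 10 + 26 = 108

108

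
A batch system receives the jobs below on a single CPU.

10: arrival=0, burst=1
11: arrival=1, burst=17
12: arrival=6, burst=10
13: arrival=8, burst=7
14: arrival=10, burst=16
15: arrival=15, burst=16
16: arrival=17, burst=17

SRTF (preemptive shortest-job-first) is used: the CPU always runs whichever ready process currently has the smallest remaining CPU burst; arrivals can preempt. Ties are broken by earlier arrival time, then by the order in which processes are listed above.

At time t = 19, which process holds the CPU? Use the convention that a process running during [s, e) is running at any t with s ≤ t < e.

Timeline: | 10 0-1 | 11 1-6 | 12 6-8 | 13 8-15 | 12 15-23 | 11 23-35 | 14 35-51 | 15 51-67 | 16 67-84 |
Completion: 10=1  11=35  12=23  13=15  14=51  15=67  16=84

12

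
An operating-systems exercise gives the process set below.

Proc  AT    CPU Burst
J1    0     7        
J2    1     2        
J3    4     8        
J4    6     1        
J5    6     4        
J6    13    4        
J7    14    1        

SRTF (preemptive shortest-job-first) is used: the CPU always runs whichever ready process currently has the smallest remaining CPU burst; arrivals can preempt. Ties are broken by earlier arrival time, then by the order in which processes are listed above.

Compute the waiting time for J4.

Gantt: | J1 0-1 | J2 1-3 | J1 3-6 | J4 6-7 | J1 7-10 | J5 10-14 | J7 14-15 | J6 15-19 | J3 19-27 |
Completion: J1=10  J2=3  J3=27  J4=7  J5=14  J6=19  J7=15
Waiting(J4) = turnaround − burst = 1 − 1 = 0

0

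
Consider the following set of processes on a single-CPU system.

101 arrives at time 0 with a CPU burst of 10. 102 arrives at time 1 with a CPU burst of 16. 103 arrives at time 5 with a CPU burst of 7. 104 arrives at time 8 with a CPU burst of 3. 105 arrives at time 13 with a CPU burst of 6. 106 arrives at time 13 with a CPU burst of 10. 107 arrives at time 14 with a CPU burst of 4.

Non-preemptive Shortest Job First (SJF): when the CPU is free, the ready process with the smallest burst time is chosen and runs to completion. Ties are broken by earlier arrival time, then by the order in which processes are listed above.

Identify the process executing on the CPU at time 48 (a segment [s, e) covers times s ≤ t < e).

Gantt: | 101 0-10 | 104 10-13 | 105 13-19 | 107 19-23 | 103 23-30 | 106 30-40 | 102 40-56 |
Completion: 101=10  102=56  103=30  104=13  105=19  106=40  107=23
Turnaround (C−A): 101=10  102=55  103=25  104=5  105=6  106=27  107=9

102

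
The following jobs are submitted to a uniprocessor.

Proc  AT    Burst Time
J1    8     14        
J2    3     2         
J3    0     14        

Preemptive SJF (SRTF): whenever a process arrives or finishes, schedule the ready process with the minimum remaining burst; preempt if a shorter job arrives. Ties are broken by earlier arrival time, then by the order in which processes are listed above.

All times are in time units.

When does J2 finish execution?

5

Gantt: | J3 0-3 | J2 3-5 | J3 5-16 | J1 16-30 |
Completion: J1=30  J2=5  J3=16
Turnaround (C−A): J1=22  J2=2  J3=16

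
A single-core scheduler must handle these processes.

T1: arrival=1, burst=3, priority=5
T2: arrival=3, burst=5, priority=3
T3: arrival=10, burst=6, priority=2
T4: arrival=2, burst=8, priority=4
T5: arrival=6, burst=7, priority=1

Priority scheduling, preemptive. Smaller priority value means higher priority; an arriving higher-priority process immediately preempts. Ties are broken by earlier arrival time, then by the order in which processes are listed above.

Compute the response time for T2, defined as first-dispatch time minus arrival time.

Gantt: | idle 0-1 | T1 1-2 | T4 2-3 | T2 3-6 | T5 6-13 | T3 13-19 | T2 19-21 | T4 21-28 | T1 28-30 |
Completion: T1=30  T2=21  T3=19  T4=28  T5=13
Response(T2) = first start − arrival = 3 − 3 = 0

0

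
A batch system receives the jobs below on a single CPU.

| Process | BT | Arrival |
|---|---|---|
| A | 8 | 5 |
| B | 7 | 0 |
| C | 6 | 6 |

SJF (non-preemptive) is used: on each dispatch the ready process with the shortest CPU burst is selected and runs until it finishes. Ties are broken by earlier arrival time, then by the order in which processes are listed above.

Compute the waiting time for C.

1

Timeline: | B 0-7 | C 7-13 | A 13-21 |
Completion: A=21  B=7  C=13
Turnaround (C−A): A=16  B=7  C=7
Waiting(C) = turnaround − burst = 7 − 6 = 1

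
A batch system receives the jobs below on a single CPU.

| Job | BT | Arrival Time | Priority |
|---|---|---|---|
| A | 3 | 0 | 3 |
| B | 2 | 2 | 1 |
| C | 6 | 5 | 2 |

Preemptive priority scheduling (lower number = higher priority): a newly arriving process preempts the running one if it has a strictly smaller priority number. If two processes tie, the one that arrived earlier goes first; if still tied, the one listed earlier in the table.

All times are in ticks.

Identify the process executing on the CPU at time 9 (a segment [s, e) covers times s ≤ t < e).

C

Timeline: | A 0-2 | B 2-4 | A 4-5 | C 5-11 |
Completion: A=5  B=4  C=11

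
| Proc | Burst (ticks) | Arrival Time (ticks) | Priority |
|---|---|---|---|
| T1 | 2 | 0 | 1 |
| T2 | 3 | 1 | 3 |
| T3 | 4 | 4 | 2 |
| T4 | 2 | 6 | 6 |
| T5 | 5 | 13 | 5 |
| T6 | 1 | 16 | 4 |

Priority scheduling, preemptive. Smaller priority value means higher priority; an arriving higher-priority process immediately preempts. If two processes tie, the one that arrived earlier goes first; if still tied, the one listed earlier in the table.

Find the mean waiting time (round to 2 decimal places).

Timeline: | T1 0-2 | T2 2-4 | T3 4-8 | T2 8-9 | T4 9-11 | idle 11-13 | T5 13-16 | T6 16-17 | T5 17-19 |
Completion: T1=2  T2=9  T3=8  T4=11  T5=19  T6=17
Turnaround (C−A): T1=2  T2=8  T3=4  T4=5  T5=6  T6=1
Waiting times: T1=0, T2=5, T3=0, T4=3, T5=1, T6=0
Average waiting = (0+5+0+3+1+0) / 6 = 9/6 = 1.50

1.50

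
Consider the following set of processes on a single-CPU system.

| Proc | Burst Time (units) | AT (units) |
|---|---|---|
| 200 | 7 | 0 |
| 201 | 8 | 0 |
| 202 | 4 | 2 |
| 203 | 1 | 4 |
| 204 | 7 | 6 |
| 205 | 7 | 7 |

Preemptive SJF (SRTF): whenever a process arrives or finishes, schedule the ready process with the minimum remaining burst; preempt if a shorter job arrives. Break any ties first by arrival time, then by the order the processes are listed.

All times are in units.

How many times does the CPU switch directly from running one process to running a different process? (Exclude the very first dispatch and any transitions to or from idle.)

7

Gantt: | 200 0-2 | 202 2-4 | 203 4-5 | 202 5-7 | 200 7-12 | 204 12-19 | 205 19-26 | 201 26-34 |
Completion: 200=12  201=34  202=7  203=5  204=19  205=26
Turnaround (C−A): 200=12  201=34  202=5  203=1  204=13  205=19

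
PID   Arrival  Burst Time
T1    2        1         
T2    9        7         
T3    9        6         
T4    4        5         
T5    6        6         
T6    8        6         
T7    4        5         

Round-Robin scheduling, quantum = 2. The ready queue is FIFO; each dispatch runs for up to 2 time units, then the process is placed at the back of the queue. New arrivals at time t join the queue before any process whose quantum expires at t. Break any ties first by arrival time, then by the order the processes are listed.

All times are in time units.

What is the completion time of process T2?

39

Timeline: | idle 0-2 | T1 2-3 | idle 3-4 | T4 4-6 | T7 6-8 | T5 8-10 | T4 10-12 | T6 12-14 | T7 14-16 | T2 16-18 | T3 18-20 | T5 20-22 | T4 22-23 | T6 23-25 | T7 25-26 | T2 26-28 | T3 28-30 | T5 30-32 | T6 32-34 | T2 34-36 | T3 36-38 | T2 38-39 |
Completion: T1=3  T2=39  T3=38  T4=23  T5=32  T6=34  T7=26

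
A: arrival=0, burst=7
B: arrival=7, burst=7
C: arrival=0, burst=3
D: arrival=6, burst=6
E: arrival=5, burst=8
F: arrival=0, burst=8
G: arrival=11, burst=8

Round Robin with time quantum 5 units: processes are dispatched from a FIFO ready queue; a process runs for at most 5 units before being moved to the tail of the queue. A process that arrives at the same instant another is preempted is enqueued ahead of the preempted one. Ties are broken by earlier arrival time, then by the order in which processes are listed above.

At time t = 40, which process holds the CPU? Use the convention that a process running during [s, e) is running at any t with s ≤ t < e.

Schedule: | A 0-5 | C 5-8 | F 8-13 | E 13-18 | A 18-20 | D 20-25 | B 25-30 | G 30-35 | F 35-38 | E 38-41 | D 41-42 | B 42-44 | G 44-47 |
Completion: A=20  B=44  C=8  D=42  E=41  F=38  G=47

E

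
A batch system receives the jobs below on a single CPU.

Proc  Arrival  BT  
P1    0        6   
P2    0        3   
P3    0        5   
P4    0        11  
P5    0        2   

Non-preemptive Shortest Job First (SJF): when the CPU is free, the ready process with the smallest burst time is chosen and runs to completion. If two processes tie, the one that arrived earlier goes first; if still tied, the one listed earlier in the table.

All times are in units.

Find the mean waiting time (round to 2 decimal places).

Gantt: | P5 0-2 | P2 2-5 | P3 5-10 | P1 10-16 | P4 16-27 |
Completion: P1=16  P2=5  P3=10  P4=27  P5=2
Waiting times: P1=10, P2=2, P3=5, P4=16, P5=0
Average waiting = (10+2+5+16+0) / 5 = 33/5 = 6.60

6.60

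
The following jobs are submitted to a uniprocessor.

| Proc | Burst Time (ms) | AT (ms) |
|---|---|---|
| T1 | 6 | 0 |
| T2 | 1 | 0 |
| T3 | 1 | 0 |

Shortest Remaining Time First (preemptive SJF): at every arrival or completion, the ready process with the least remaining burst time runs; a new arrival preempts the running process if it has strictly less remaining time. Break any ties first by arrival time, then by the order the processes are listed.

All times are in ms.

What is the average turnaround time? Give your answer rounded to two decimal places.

3.67

Gantt: | T2 0-1 | T3 1-2 | T1 2-8 |
Completion: T1=8  T2=1  T3=2
Turnaround (C−A): T1=8  T2=1  T3=2
Turnaround times: T1=8, T2=1, T3=2
Average turnaround = (8+1+2) / 3 = 11/3 = 3.67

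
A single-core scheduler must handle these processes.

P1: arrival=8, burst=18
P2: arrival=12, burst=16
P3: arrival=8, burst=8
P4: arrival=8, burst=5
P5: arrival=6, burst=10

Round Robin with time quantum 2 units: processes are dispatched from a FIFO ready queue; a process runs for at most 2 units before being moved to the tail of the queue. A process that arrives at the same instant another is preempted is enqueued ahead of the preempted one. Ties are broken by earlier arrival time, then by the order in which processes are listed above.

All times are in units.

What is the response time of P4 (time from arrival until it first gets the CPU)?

4

Schedule: | idle 0-6 | P5 6-8 | P1 8-10 | P3 10-12 | P4 12-14 | P5 14-16 | P1 16-18 | P2 18-20 | P3 20-22 | P4 22-24 | P5 24-26 | P1 26-28 | P2 28-30 | P3 30-32 | P4 32-33 | P5 33-35 | P1 35-37 | P2 37-39 | P3 39-41 | P5 41-43 | P1 43-45 | P2 45-47 | P1 47-49 | P2 49-51 | P1 51-53 | P2 53-55 | P1 55-57 | P2 57-59 | P1 59-61 | P2 61-63 |
Completion: P1=61  P2=63  P3=41  P4=33  P5=43
Turnaround (C−A): P1=53  P2=51  P3=33  P4=25  P5=37
Response(P4) = first start − arrival = 12 − 8 = 4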